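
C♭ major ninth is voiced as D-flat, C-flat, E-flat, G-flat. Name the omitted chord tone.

B-flat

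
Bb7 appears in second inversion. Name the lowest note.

F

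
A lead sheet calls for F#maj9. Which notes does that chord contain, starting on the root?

F♯ A♯ C♯ E♯ G♯

F#maj9 is a major ninth built on F♯.
Root: F♯
Major 3rd (3rd): A♯
Perfect 5th (5th): C♯
Major 7th (7th): E♯
Major 9th (9th): G♯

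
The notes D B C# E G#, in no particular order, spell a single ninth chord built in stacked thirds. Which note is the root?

C#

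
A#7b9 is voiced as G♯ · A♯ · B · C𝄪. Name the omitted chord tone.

A#7b9 = A♯, C𝄪, E♯, G♯, B. The voicing lacks the 5th (perfect 5th), E♯.

E♯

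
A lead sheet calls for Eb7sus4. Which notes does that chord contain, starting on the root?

Eb7sus4 is a dominant seventh suspended fourth built on Eb.
Root: Eb
Perfect 4th (4th): Ab
Perfect 5th (5th): Bb
Minor 7th (7th): Db

Eb  Ab  Bb  Db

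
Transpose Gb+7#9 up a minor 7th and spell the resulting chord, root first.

Fb  Ab  C  Ebb  G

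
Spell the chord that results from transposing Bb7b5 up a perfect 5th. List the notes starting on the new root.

F – A – C♭ – E♭

Transposed root: B♭ → F (perfect 5th up). So we spell F dominant seventh flat five:
Root: F
Major 3rd (3rd): A
Diminished 5th (5th): C♭
Minor 7th (7th): E♭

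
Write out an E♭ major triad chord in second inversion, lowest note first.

In root position, E♭ major triad is Eb–G–Bb.
Second inversion puts the fifth (Bb) in the bass.

Bb Eb G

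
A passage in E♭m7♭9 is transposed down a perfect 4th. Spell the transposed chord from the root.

Bb  Db  F  Ab  Cb

Transposed root: Eb → Bb (perfect 4th down). So we spell Bb minor seventh flat nine:
Root: Bb
Minor 3rd (3rd): Db
Perfect 5th (5th): F
Minor 7th (7th): Ab
Minor 9th (9th): Cb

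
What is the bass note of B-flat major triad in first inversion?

D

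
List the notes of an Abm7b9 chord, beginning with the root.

Ab, Cb, Eb, Gb, Bbb

Abm7b9 is a minor seventh flat nine built on Ab.
Root: Ab
Minor 3rd (3rd): Cb
Perfect 5th (5th): Eb
Minor 7th (7th): Gb
Minor 9th (9th): Bbb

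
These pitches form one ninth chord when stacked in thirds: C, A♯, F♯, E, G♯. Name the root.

Stacking in thirds gives F♯ – A♯ – C – E – G♯, so F♯ is the root — F♯ dominant ninth flat five.

F♯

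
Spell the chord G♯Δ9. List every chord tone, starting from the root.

G#, B#, D#, F##, A#

G♯Δ9 is a major ninth built on G#.
root → G#
3rd (major 3rd) → B#
5th (perfect 5th) → D#
7th (major 7th) → F##
9th (major 9th) → A#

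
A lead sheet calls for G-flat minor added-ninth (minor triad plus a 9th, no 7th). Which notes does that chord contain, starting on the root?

G-flat, B-double-flat, D-flat, A-flat

G-flat minor added-ninth is a minor added-ninth built on G-flat.
G-flat — root
B-double-flat — minor 3rd
D-flat — perfect 5th
A-flat — major 9th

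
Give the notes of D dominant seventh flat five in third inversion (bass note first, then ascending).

C – D – F# – Ab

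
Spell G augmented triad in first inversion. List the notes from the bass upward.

B, D-sharp, G

In root position, G augmented triad is G–B–D-sharp.
First inversion puts the third (B) in the bass.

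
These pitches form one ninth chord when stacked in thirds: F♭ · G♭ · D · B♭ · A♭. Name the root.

Arranged so that each adjacent pair is a third by letter name: G♭ – B♭ – D – F♭ – A♭.
The bottom of that stack, G♭, is the root (this is G♭ dominant ninth sharp five).

G♭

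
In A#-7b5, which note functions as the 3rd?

A#-7b5 is built on A#; its 3rd is a minor 3rd above the root.
A third above A uses the letter C, and the minor 3rd above A# is C#.

C#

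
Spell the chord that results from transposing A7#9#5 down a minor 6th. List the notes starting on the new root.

A down a minor 6th → C#. New chord: C# dominant seventh sharp nine sharp five.
root → C#
3rd (major 3rd) → E#
5th (augmented 5th) → G##
7th (minor 7th) → B
9th (augmented 9th) → D##

C#, E#, G##, B, D##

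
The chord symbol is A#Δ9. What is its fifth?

A#Δ9 is built on A♯; its 5th is a perfect 5th above the root.
A fifth above A uses the letter E, and the perfect 5th above A♯ is E♯.

E♯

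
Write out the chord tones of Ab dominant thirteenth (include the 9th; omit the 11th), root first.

A♭, C, E♭, G♭, B♭, F

Ab dominant thirteenth is a dominant thirteenth built on A♭.
A♭ — root
C — major 3rd
E♭ — perfect 5th
G♭ — minor 7th
B♭ — major 9th
F — major 13th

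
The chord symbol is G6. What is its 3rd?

B

G6 is built on G; its 3rd is a major 3rd above the root.
A third above G uses the letter B, and the major 3rd above G is B.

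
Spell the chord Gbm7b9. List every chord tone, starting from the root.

G♭  B𝄫  D♭  F♭  A𝄫

Gbm7b9: minor seventh flat nine on G♭.
Root: G♭
Minor 3rd (3rd): B𝄫
Perfect 5th (5th): D♭
Minor 7th (7th): F♭
Minor 9th (9th): A𝄫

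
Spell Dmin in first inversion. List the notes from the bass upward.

F – A – D

In root position, Dmin is D–F–A.
First inversion puts the third (F) in the bass.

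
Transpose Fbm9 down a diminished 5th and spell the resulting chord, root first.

B♭, D♭, F, A♭, C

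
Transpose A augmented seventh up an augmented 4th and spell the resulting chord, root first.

D# – F## – A## – C#

Transposed root: A → D# (augmented 4th up). So we spell D# augmented seventh:
- root: D#
- major 3rd: F##
- augmented 5th: A##
- minor 7th: C#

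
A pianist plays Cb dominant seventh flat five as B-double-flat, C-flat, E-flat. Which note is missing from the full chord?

G-double-flat

Cb dominant seventh flat five = C-flat, E-flat, G-double-flat, B-double-flat. The voicing lacks the 5th (diminished 5th), G-double-flat.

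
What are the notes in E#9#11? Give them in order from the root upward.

E#9#11: dominant ninth sharp eleven on E♯.
root → E♯
3rd (major 3rd) → G𝄪
5th (perfect 5th) → B♯
7th (minor 7th) → D♯
9th (major 9th) → F𝄪
11th (augmented 11th) → A𝄪

E♯, G𝄪, B♯, D♯, F𝄪, A𝄪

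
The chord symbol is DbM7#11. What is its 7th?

C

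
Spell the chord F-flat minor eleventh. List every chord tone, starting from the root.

F-flat A-double-flat C-flat E-double-flat G-flat B-double-flat

F-flat minor eleventh: minor eleventh on F-flat.
Root: F-flat
Minor 3rd (3rd): A-double-flat
Perfect 5th (5th): C-flat
Minor 7th (7th): E-double-flat
Major 9th (9th): G-flat
Perfect 11th (11th): B-double-flat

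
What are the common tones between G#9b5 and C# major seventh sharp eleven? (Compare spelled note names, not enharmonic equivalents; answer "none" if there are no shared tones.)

G#9b5 = G♯, B♯, D, F♯, A♯.
C# major seventh sharp eleven = C♯, E♯, G♯, B♯, F𝄪.
Shared: G♯, B♯.

G♯, B♯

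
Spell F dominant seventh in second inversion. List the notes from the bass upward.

C  E-flat  F  A

In root position, F dominant seventh is F–A–C–E-flat.
Second inversion puts the fifth (C) in the bass.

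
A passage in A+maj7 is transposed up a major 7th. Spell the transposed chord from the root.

A major 7th up from A is G#, so the new chord is G# augmented major seventh.
root → G#
3rd (major 3rd) → B#
5th (augmented 5th) → D##
7th (major 7th) → F##

G# B# D## F##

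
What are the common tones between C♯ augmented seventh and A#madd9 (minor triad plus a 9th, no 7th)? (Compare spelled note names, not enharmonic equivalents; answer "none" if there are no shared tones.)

C# – E#

C♯ augmented seventh = C#, E#, G##, B.
A#madd9 = A#, C#, E#, B#.
Shared: C#, E#.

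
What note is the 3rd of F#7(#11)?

F#7(#11) is built on F#; its 3rd is a major 3rd above the root.
A third above F uses the letter A, and the major 3rd above F# is A#.

A#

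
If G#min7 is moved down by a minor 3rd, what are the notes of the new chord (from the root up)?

Transposed root: G♯ → E♯ (minor 3rd down). So we spell E♯ minor seventh:
Root: E♯
Minor 3rd (3rd): G♯
Perfect 5th (5th): B♯
Minor 7th (7th): D♯

E♯ – G♯ – B♯ – D♯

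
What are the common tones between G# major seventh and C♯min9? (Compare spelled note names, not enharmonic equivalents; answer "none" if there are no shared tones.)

G#, D#

G# major seventh: G# B# D# F##
C♯min9: C# E G# B D#
Common to both → G#, D#.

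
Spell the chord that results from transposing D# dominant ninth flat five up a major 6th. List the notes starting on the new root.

Transposed root: D-sharp → B-sharp (major 6th up). So we spell B-sharp dominant ninth flat five:
Root: B-sharp
Major 3rd (3rd): D-double-sharp
Diminished 5th (5th): F-sharp
Minor 7th (7th): A-sharp
Major 9th (9th): C-double-sharp

B-sharp  D-double-sharp  F-sharp  A-sharp  C-double-sharp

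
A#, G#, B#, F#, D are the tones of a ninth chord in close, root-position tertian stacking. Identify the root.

G#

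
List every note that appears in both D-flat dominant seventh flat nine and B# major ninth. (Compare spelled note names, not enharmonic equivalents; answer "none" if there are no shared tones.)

none

D-flat dominant seventh flat nine: Db F Ab Cb Ebb
B# major ninth: B# D## F## A## C##
Common to both → none.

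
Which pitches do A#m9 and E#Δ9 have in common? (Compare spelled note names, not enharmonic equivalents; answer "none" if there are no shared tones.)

A#m9 = A♯, C♯, E♯, G♯, B♯.
E#Δ9 = E♯, G𝄪, B♯, D𝄪, F𝄪.
Shared: E♯, B♯.

E♯, B♯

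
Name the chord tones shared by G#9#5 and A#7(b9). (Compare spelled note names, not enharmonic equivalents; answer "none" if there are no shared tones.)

G♯ A♯

G#9#5: G♯ B♯ D𝄪 F♯ A♯
A#7(b9): A♯ C𝄪 E♯ G♯ B
Common to both → G♯, A♯.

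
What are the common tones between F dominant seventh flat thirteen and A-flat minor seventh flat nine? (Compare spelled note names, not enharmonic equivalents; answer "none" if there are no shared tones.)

Eb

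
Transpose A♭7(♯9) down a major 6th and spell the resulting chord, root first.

A major 6th down from Ab is Cb, so the new chord is Cb dominant seventh sharp nine.
Root: Cb
Major 3rd (3rd): Eb
Perfect 5th (5th): Gb
Minor 7th (7th): Bbb
Augmented 9th (9th): D

Cb, Eb, Gb, Bbb, D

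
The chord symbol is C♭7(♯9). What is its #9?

Root of C♭7(♯9) = C♭. The 9th is an augmented 9th: C♭ up an augmented 9th → D.

D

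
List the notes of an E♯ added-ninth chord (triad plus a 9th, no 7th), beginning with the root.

E#, G##, B#, F##

E♯ added-ninth: added-ninth on E#.
Root: E#
Major 3rd (3rd): G##
Perfect 5th (5th): B#
Major 9th (9th): F##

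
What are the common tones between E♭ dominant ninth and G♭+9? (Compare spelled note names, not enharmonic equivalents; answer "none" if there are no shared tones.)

B♭

E♭ dominant ninth: E♭ G B♭ D♭ F
G♭+9: G♭ B♭ D F♭ A♭
Common to both → B♭.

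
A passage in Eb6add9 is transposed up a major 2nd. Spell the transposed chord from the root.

F, A, C, D, G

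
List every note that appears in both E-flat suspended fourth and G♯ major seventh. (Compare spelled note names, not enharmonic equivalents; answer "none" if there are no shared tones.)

E-flat suspended fourth: E-flat A-flat B-flat
G♯ major seventh: G-sharp B-sharp D-sharp F-double-sharp
Common to both → none.

none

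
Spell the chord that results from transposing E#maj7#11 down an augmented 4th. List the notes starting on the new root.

B D# F# A# E#

E# down an augmented 4th → B. New chord: B major seventh sharp eleven.
root → B
3rd (major 3rd) → D#
5th (perfect 5th) → F#
7th (major 7th) → A#
11th (augmented 11th) → E#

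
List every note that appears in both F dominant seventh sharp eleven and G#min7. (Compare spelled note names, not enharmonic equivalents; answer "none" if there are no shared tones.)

F dominant seventh sharp eleven = F, A, C, Eb, B.
G#min7 = G#, B, D#, F#.
Shared: B.

B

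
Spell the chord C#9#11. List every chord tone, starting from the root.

C♯ – E♯ – G♯ – B – D♯ – F𝄪

Root C♯, quality dominant ninth sharp eleven:
C♯ — root
E♯ — major 3rd
G♯ — perfect 5th
B — minor 7th
D♯ — major 9th
F𝄪 — augmented 11th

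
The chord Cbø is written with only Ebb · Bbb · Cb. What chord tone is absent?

Cbø = Cb, Ebb, Gbb, Bbb. The voicing lacks the 5th (diminished 5th), Gbb.

Gbb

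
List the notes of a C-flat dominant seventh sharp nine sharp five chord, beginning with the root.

C-flat dominant seventh sharp nine sharp five is a dominant seventh sharp nine sharp five built on C♭.
Root: C♭
Major 3rd (3rd): E♭
Augmented 5th (5th): G
Minor 7th (7th): B𝄫
Augmented 9th (9th): D

C♭, E♭, G, B𝄫, D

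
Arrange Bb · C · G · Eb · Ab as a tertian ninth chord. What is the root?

Ab

Stacking in thirds gives Ab – C – Eb – G – Bb, so Ab is the root — Ab major ninth.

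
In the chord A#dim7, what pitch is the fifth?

E

Root of A#dim7 = A#. The 5th is a diminished 5th: A# up a diminished 5th → E.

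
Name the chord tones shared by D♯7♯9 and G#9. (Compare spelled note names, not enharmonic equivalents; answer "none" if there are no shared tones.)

D♯7♯9 = D♯, F𝄪, A♯, C♯, E𝄪.
G#9 = G♯, B♯, D♯, F♯, A♯.
Shared: D♯, A♯.

D♯, A♯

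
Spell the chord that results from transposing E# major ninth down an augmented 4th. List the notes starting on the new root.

B, D-sharp, F-sharp, A-sharp, C-sharp

E-sharp down an augmented 4th → B. New chord: B major ninth.
root → B
3rd (major 3rd) → D-sharp
5th (perfect 5th) → F-sharp
7th (major 7th) → A-sharp
9th (major 9th) → C-sharp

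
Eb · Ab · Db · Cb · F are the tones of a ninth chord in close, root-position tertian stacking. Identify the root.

Db

Arranged so that each adjacent pair is a third by letter name: Db – F – Ab – Cb – Eb.
The bottom of that stack, Db, is the root (this is Db dominant ninth).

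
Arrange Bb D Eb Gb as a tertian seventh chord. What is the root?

Eb

Arranged so that each adjacent pair is a third by letter name: Eb – Gb – Bb – D.
The bottom of that stack, Eb, is the root (this is Eb minor-major seventh).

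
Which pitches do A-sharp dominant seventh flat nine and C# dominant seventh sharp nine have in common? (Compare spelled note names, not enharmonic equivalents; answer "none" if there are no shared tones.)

A-sharp dominant seventh flat nine: A-sharp C-double-sharp E-sharp G-sharp B
C# dominant seventh sharp nine: C-sharp E-sharp G-sharp B D-double-sharp
Common to both → E-sharp, G-sharp, B.

E-sharp, G-sharp, B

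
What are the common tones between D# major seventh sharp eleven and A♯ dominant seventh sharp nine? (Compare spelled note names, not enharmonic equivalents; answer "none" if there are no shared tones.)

D# major seventh sharp eleven: D-sharp F-double-sharp A-sharp C-double-sharp G-double-sharp
A♯ dominant seventh sharp nine: A-sharp C-double-sharp E-sharp G-sharp B-double-sharp
Common to both → A-sharp, C-double-sharp.

A-sharp  C-double-sharp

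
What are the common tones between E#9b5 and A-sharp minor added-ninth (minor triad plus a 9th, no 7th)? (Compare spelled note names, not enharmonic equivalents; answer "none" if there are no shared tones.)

E#9b5 = E♯, G𝄪, B, D♯, F𝄪.
A-sharp minor added-ninth = A♯, C♯, E♯, B♯.
Shared: E♯.

E♯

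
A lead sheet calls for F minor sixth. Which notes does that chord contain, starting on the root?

F minor sixth is a minor sixth built on F.
- root: F
- minor 3rd: Ab
- perfect 5th: C
- major 6th: D

F, Ab, C, D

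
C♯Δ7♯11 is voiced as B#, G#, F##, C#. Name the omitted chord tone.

E#

The full C♯Δ7♯11 chord is C#, E#, G#, B#, F##.
Comparing with the voicing, the major 3rd (3rd) — E# — is absent.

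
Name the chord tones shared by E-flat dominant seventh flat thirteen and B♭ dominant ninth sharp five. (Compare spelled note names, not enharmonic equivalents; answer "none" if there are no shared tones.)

E-flat dominant seventh flat thirteen: E-flat G B-flat D-flat C-flat
B♭ dominant ninth sharp five: B-flat D F-sharp A-flat C
Common to both → B-flat.

B-flat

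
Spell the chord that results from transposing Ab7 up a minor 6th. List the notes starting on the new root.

Fb, Ab, Cb, Ebb

A minor 6th up from Ab is Fb, so the new chord is Fb dominant seventh.
- root: Fb
- major 3rd: Ab
- perfect 5th: Cb
- minor 7th: Ebb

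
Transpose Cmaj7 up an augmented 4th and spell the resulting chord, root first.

F♯, A♯, C♯, E♯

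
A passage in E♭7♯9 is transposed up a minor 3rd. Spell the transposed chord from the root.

G♭, B♭, D♭, F♭, A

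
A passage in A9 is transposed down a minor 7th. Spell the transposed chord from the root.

A down a minor 7th → B. New chord: B dominant ninth.
Root: B
Major 3rd (3rd): D#
Perfect 5th (5th): F#
Minor 7th (7th): A
Major 9th (9th): C#

B, D#, F#, A, C#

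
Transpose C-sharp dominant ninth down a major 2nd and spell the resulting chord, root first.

B, D-sharp, F-sharp, A, C-sharp

C-sharp down a major 2nd → B. New chord: B dominant ninth.
Root: B
Major 3rd (3rd): D-sharp
Perfect 5th (5th): F-sharp
Minor 7th (7th): A
Major 9th (9th): C-sharp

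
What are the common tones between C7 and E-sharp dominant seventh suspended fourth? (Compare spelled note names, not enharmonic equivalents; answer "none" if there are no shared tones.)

none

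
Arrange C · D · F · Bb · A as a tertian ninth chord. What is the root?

Bb

Arranged so that each adjacent pair is a third by letter name: Bb – D – F – A – C.
The bottom of that stack, Bb, is the root (this is Bb major ninth).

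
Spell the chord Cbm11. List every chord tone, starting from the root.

Root Cb, quality minor eleventh:
root → Cb
3rd (minor 3rd) → Ebb
5th (perfect 5th) → Gb
7th (minor 7th) → Bbb
9th (major 9th) → Db
11th (perfect 11th) → Fb

Cb Ebb Gb Bbb Db Fb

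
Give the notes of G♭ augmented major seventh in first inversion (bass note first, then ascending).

Bb  D  F  Gb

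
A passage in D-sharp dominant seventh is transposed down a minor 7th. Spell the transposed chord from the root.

A minor 7th down from D♯ is E♯, so the new chord is E♯ dominant seventh.
E♯ — root
G𝄪 — major 3rd
B♯ — perfect 5th
D♯ — minor 7th

E♯, G𝄪, B♯, D♯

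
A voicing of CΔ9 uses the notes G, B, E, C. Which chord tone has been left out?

D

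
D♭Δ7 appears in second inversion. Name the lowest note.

Ab

D♭Δ7 = Db–F–Ab–C. Second inversion → fifth in the bass = Ab.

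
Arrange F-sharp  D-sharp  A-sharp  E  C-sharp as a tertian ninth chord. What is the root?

D-sharp

Stacking in thirds gives D-sharp – F-sharp – A-sharp – C-sharp – E, so D-sharp is the root — D-sharp minor seventh flat nine.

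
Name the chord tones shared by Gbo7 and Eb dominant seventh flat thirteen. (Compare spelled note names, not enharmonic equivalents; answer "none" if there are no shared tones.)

none

Gbo7 = G♭, B𝄫, D𝄫, F𝄫.
Eb dominant seventh flat thirteen = E♭, G, B♭, D♭, C♭.
Shared: none.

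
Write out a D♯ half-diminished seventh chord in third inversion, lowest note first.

In root position, D♯ half-diminished seventh is D#–F#–A–C#.
Third inversion puts the seventh (C#) in the bass.

C#, D#, F#, A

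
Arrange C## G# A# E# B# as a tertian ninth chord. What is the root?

A#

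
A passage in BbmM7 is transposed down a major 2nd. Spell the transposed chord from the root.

Ab – Cb – Eb – G

Transposed root: Bb → Ab (major 2nd down). So we spell Ab minor-major seventh:
- root: Ab
- minor 3rd: Cb
- perfect 5th: Eb
- major 7th: G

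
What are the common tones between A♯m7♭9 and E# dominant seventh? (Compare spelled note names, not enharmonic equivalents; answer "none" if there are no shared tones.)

A♯m7♭9 = A♯, C♯, E♯, G♯, B.
E# dominant seventh = E♯, G𝄪, B♯, D♯.
Shared: E♯.

E♯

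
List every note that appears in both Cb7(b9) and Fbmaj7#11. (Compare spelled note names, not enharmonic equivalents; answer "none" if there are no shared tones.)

Cb7(b9): Cb Eb Gb Bbb Dbb
Fbmaj7#11: Fb Ab Cb Eb Bb
Common to both → Cb, Eb.

Cb, Eb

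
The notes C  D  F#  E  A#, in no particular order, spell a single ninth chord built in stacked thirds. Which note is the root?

Stacking in thirds gives D – F# – A# – C – E, so D is the root — D dominant ninth sharp five.

D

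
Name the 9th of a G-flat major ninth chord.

Root of G-flat major ninth = G-flat. The 9th is a major 9th: G-flat up a major 9th → A-flat.

A-flat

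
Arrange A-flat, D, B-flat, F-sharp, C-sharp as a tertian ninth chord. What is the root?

Arranged so that each adjacent pair is a third by letter name: B-flat – D – F-sharp – A-flat – C-sharp.
The bottom of that stack, B-flat, is the root (this is B-flat dominant seventh sharp nine sharp five).

B-flat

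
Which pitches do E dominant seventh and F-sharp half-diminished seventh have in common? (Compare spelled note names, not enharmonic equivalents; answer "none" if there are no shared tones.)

E

E dominant seventh: E G-sharp B D
F-sharp half-diminished seventh: F-sharp A C E
Common to both → E.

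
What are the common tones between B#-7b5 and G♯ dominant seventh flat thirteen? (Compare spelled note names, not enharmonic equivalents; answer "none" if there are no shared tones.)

B#, D#, F#

B#-7b5: B# D# F# A#
G♯ dominant seventh flat thirteen: G# B# D# F# E
Common to both → B#, D#, F#.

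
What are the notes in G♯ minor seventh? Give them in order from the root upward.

G-sharp, B, D-sharp, F-sharp

Root G-sharp, quality minor seventh:
G-sharp — root
B — minor 3rd
D-sharp — perfect 5th
F-sharp — minor 7th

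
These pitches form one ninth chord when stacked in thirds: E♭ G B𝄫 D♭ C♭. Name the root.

C♭

Stacking in thirds gives C♭ – E♭ – G – B𝄫 – D♭, so C♭ is the root — C♭ dominant ninth sharp five.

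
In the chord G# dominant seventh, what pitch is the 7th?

F♯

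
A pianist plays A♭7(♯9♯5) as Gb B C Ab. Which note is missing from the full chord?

E

The full A♭7(♯9♯5) chord is Ab, C, E, Gb, B.
Comparing with the voicing, the augmented 5th (5th) — E — is absent.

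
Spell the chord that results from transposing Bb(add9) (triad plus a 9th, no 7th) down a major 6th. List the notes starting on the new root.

Bb down a major 6th → Db. New chord: Db added-ninth.
- root: Db
- major 3rd: F
- perfect 5th: Ab
- major 9th: Eb

Db  F  Ab  Eb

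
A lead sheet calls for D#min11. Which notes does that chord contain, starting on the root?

D#min11: minor eleventh on D#.
- root: D#
- minor 3rd: F#
- perfect 5th: A#
- minor 7th: C#
- major 9th: E#
- perfect 11th: G#

D# F# A# C# E# G#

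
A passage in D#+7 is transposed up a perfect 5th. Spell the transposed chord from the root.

Transposed root: D# → A# (perfect 5th up). So we spell A# augmented seventh:
- root: A#
- major 3rd: C##
- augmented 5th: E##
- minor 7th: G#

A#, C##, E##, G#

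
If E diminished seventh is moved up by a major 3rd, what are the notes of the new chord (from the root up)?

G♯ B D F

Transposed root: E → G♯ (major 3rd up). So we spell G♯ diminished seventh:
G♯ — root
B — minor 3rd
D — diminished 5th
F — diminished 7th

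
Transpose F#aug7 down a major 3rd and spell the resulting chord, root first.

D, F♯, A♯, C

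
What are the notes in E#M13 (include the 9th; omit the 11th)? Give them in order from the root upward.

E♯  G𝄪  B♯  D𝄪  F𝄪  C𝄪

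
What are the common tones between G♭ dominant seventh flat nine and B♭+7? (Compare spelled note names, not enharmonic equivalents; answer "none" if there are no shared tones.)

B♭

G♭ dominant seventh flat nine: G♭ B♭ D♭ F♭ A𝄫
B♭+7: B♭ D F♯ A♭
Common to both → B♭.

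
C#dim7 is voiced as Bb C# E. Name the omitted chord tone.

C#dim7 = C#, E, G, Bb. The voicing lacks the 5th (diminished 5th), G.

G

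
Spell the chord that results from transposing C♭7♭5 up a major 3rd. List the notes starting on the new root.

E♭ G B𝄫 D♭

A major 3rd up from C♭ is E♭, so the new chord is E♭ dominant seventh flat five.
Root: E♭
Major 3rd (3rd): G
Diminished 5th (5th): B𝄫
Minor 7th (7th): D♭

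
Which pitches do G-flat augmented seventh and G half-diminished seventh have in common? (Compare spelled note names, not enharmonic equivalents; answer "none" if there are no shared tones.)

B-flat

G-flat augmented seventh: G-flat B-flat D F-flat
G half-diminished seventh: G B-flat D-flat F
Common to both → B-flat.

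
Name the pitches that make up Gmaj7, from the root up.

Gmaj7: major seventh on G.
Root: G
Major 3rd (3rd): B
Perfect 5th (5th): D
Major 7th (7th): F#

G – B – D – F#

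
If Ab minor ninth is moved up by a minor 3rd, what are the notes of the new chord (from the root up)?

Cb – Ebb – Gb – Bbb – Db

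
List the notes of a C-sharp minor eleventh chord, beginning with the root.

Root C#, quality minor eleventh:
Root: C#
Minor 3rd (3rd): E
Perfect 5th (5th): G#
Minor 7th (7th): B
Major 9th (9th): D#
Perfect 11th (11th): F#

C#  E  G#  B  D#  F#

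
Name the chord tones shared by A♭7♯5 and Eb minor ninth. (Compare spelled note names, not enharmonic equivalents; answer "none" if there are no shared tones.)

A♭7♯5 = Ab, C, E, Gb.
Eb minor ninth = Eb, Gb, Bb, Db, F.
Shared: Gb.

Gb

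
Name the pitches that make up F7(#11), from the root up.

F7(#11): dominant seventh sharp eleven on F.
F — root
A — major 3rd
C — perfect 5th
Eb — minor 7th
B — augmented 11th

F  A  C  Eb  B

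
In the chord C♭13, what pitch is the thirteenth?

Ab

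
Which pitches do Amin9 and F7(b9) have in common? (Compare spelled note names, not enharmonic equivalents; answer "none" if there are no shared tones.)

Amin9 = A, C, E, G, B.
F7(b9) = F, A, C, Eb, Gb.
Shared: A, C.

A – C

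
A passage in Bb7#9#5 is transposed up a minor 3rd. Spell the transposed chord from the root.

D♭ F A C♭ E

Transposed root: B♭ → D♭ (minor 3rd up). So we spell D♭ dominant seventh sharp nine sharp five:
root → D♭
3rd (major 3rd) → F
5th (augmented 5th) → A
7th (minor 7th) → C♭
9th (augmented 9th) → E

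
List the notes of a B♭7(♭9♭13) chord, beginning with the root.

Bb – D – F – Ab – Cb – Gb

B♭7(♭9♭13): dominant seventh flat nine flat thirteen on Bb.
root → Bb
3rd (major 3rd) → D
5th (perfect 5th) → F
7th (minor 7th) → Ab
9th (minor 9th) → Cb
13th (minor 13th) → Gb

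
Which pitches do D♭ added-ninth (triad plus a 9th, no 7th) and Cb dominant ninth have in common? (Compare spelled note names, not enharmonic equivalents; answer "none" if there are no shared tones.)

D♭ added-ninth: D-flat F A-flat E-flat
Cb dominant ninth: C-flat E-flat G-flat B-double-flat D-flat
Common to both → D-flat, E-flat.

D-flat, E-flat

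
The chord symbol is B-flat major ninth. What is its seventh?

A

Root of B-flat major ninth = B♭. The 7th is a major 7th: B♭ up a major 7th → A.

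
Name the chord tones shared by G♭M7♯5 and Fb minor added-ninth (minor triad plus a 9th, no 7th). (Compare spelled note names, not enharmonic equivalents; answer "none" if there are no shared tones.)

Gb

G♭M7♯5 = Gb, Bb, D, F.
Fb minor added-ninth = Fb, Abb, Cb, Gb.
Shared: Gb.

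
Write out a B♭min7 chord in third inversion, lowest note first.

In root position, B♭min7 is Bb–Db–F–Ab.
Third inversion puts the seventh (Ab) in the bass.

Ab, Bb, Db, F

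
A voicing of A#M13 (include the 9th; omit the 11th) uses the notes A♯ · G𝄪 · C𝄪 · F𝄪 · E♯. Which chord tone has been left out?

B♯

The full A#M13 chord is A♯, C𝄪, E♯, G𝄪, B♯, F𝄪.
Comparing with the voicing, the major 9th (9th) — B♯ — is absent.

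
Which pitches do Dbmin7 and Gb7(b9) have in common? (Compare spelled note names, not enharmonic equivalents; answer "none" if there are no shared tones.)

Dbmin7 = Db, Fb, Ab, Cb.
Gb7(b9) = Gb, Bb, Db, Fb, Abb.
Shared: Db, Fb.

Db  Fb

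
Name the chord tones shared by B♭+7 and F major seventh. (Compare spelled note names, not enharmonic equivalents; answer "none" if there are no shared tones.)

none

B♭+7 = Bb, D, F#, Ab.
F major seventh = F, A, C, E.
Shared: none.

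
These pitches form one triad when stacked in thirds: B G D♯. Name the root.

Arranged so that each adjacent pair is a third by letter name: G – B – D♯.
The bottom of that stack, G, is the root (this is G augmented triad).

G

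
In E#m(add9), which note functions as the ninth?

Root of E#m(add9) = E#. The 9th is a major 9th: E# up a major 9th → F##.

F##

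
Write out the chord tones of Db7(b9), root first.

Db7(b9) is a dominant seventh flat nine built on Db.
root → Db
3rd (major 3rd) → F
5th (perfect 5th) → Ab
7th (minor 7th) → Cb
9th (minor 9th) → Ebb

Db  F  Ab  Cb  Ebb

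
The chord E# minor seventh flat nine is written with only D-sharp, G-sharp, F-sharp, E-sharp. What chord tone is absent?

B-sharp

E# minor seventh flat nine = E-sharp, G-sharp, B-sharp, D-sharp, F-sharp. The voicing lacks the 5th (perfect 5th), B-sharp.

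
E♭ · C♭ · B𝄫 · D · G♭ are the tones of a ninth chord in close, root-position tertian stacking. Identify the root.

C♭

Arranged so that each adjacent pair is a third by letter name: C♭ – E♭ – G♭ – B𝄫 – D.
The bottom of that stack, C♭, is the root (this is C♭ dominant seventh sharp nine).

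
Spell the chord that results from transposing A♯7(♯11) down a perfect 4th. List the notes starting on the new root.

E#  G##  B#  D#  A##

Transposed root: A# → E# (perfect 4th down). So we spell E# dominant seventh sharp eleven:
E# — root
G## — major 3rd
B# — perfect 5th
D# — minor 7th
A## — augmented 11th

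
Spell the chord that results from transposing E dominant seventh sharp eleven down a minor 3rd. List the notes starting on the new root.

C-sharp E-sharp G-sharp B F-double-sharp

E down a minor 3rd → C-sharp. New chord: C-sharp dominant seventh sharp eleven.
root → C-sharp
3rd (major 3rd) → E-sharp
5th (perfect 5th) → G-sharp
7th (minor 7th) → B
11th (augmented 11th) → F-double-sharp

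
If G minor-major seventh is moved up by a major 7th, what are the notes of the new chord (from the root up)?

A major 7th up from G is F#, so the new chord is F# minor-major seventh.
- root: F#
- minor 3rd: A
- perfect 5th: C#
- major 7th: E#

F#  A  C#  E#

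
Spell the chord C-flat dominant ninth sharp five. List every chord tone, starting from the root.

C-flat E-flat G B-double-flat D-flat

Root C-flat, quality dominant ninth sharp five:
- root: C-flat
- major 3rd: E-flat
- augmented 5th: G
- minor 7th: B-double-flat
- major 9th: D-flat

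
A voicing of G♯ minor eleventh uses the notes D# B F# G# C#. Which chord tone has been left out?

G♯ minor eleventh = G#, B, D#, F#, A#, C#. The voicing lacks the 9th (major 9th), A#.

A#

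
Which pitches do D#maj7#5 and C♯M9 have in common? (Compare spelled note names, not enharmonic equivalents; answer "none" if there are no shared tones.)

D#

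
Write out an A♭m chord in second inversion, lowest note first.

In root position, A♭m is Ab–Cb–Eb.
Second inversion puts the fifth (Eb) in the bass.

Eb, Ab, Cb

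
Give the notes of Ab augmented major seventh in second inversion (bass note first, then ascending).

E G A-flat C

Ab augmented major seventh = A-flat–C–E–G; second inversion → fifth (E) lowest.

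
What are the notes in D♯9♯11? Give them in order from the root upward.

D♯ F𝄪 A♯ C♯ E♯ G𝄪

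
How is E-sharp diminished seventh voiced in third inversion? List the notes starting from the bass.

E-sharp diminished seventh = E-sharp–G-sharp–B–D; third inversion → seventh (D) lowest.

D E-sharp G-sharp B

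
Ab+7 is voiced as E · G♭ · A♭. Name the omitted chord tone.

Ab+7 = A♭, C, E, G♭. The voicing lacks the 3rd (major 3rd), C.

C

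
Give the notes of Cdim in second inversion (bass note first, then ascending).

Gb – C – Eb

Cdim = C–Eb–Gb; second inversion → fifth (Gb) lowest.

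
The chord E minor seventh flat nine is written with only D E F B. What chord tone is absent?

G

E minor seventh flat nine = E, G, B, D, F. The voicing lacks the 3rd (minor 3rd), G.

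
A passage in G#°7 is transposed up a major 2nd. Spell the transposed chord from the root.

A♯, C♯, E, G

Transposed root: G♯ → A♯ (major 2nd up). So we spell A♯ diminished seventh:
Root: A♯
Minor 3rd (3rd): C♯
Diminished 5th (5th): E
Diminished 7th (7th): G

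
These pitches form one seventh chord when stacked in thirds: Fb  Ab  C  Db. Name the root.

Db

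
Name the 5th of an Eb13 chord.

Bb

Eb13 is built on Eb; its 5th is a perfect 5th above the root.
A fifth above E uses the letter B, and the perfect 5th above Eb is Bb.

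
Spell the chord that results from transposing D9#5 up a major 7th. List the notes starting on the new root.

C#  E#  G##  B  D#

Transposed root: D → C# (major 7th up). So we spell C# dominant ninth sharp five:
- root: C#
- major 3rd: E#
- augmented 5th: G##
- minor 7th: B
- major 9th: D#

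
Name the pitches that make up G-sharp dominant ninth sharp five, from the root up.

G-sharp dominant ninth sharp five: dominant ninth sharp five on G-sharp.
- root: G-sharp
- major 3rd: B-sharp
- augmented 5th: D-double-sharp
- minor 7th: F-sharp
- major 9th: A-sharp

G-sharp, B-sharp, D-double-sharp, F-sharp, A-sharp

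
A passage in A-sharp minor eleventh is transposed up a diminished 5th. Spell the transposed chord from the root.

Transposed root: A-sharp → E (diminished 5th up). So we spell E minor eleventh:
- root: E
- minor 3rd: G
- perfect 5th: B
- minor 7th: D
- major 9th: F-sharp
- perfect 11th: A

E G B D F-sharp A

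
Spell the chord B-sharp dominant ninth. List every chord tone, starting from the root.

B# – D## – F## – A# – C##

B-sharp dominant ninth is a dominant ninth built on B#.
Root: B#
Major 3rd (3rd): D##
Perfect 5th (5th): F##
Minor 7th (7th): A#
Major 9th (9th): C##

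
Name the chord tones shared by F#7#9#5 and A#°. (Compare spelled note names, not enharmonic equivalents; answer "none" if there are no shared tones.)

A# E

F#7#9#5: F# A# C## E G##
A#°: A# C# E
Common to both → A#, E.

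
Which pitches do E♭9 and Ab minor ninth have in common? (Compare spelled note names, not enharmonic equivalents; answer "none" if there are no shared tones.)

E♭9 = Eb, G, Bb, Db, F.
Ab minor ninth = Ab, Cb, Eb, Gb, Bb.
Shared: Eb, Bb.

Eb, Bb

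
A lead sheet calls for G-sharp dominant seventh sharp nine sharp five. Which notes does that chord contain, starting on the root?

Root G-sharp, quality dominant seventh sharp nine sharp five:
- root: G-sharp
- major 3rd: B-sharp
- augmented 5th: D-double-sharp
- minor 7th: F-sharp
- augmented 9th: A-double-sharp

G-sharp B-sharp D-double-sharp F-sharp A-double-sharp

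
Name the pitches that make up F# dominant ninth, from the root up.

Root F♯, quality dominant ninth:
Root: F♯
Major 3rd (3rd): A♯
Perfect 5th (5th): C♯
Minor 7th (7th): E
Major 9th (9th): G♯

F♯, A♯, C♯, E, G♯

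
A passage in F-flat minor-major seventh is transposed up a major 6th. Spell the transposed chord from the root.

D-flat F-flat A-flat C

F-flat up a major 6th → D-flat. New chord: D-flat minor-major seventh.
Root: D-flat
Minor 3rd (3rd): F-flat
Perfect 5th (5th): A-flat
Major 7th (7th): C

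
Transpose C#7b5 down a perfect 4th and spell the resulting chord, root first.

A perfect 4th down from C♯ is G♯, so the new chord is G♯ dominant seventh flat five.
root → G♯
3rd (major 3rd) → B♯
5th (diminished 5th) → D
7th (minor 7th) → F♯

G♯ B♯ D F♯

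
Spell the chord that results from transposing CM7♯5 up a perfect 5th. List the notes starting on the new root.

C up a perfect 5th → G. New chord: G augmented major seventh.
G — root
B — major 3rd
D# — augmented 5th
F# — major 7th

G – B – D# – F#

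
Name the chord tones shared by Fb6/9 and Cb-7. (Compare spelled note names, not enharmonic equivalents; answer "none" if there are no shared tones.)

C♭  G♭

Fb6/9: F♭ A♭ C♭ D♭ G♭
Cb-7: C♭ E𝄫 G♭ B𝄫
Common to both → C♭, G♭.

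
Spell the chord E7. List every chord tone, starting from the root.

E7: dominant seventh on E.
E — root
G# — major 3rd
B — perfect 5th
D — minor 7th

E, G#, B, D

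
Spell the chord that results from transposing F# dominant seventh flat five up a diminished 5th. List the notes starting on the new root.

C  E  G-flat  B-flat

Transposed root: F-sharp → C (diminished 5th up). So we spell C dominant seventh flat five:
- root: C
- major 3rd: E
- diminished 5th: G-flat
- minor 7th: B-flat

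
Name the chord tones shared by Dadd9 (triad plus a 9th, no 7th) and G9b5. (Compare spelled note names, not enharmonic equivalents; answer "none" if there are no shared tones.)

Dadd9 = D, F#, A, E.
G9b5 = G, B, Db, F, A.
Shared: A.

A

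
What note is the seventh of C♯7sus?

Root of C♯7sus = C♯. The 7th is a minor 7th: C♯ up a minor 7th → B.

B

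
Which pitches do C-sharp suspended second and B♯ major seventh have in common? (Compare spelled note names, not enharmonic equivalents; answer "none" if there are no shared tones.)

none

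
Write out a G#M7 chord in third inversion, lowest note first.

F## – G# – B# – D#

G#M7 = G#–B#–D#–F##; third inversion → seventh (F##) lowest.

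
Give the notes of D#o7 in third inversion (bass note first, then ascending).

In root position, D#o7 is D#–F#–A–C.
Third inversion puts the seventh (C) in the bass.

C  D#  F#  A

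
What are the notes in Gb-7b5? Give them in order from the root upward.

Gb – Bbb – Dbb – Fb

Root Gb, quality half-diminished seventh:
- root: Gb
- minor 3rd: Bbb
- diminished 5th: Dbb
- minor 7th: Fb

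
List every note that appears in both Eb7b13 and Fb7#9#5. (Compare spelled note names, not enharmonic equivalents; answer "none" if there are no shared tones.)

Eb7b13 = E♭, G, B♭, D♭, C♭.
Fb7#9#5 = F♭, A♭, C, E𝄫, G.
Shared: G.

G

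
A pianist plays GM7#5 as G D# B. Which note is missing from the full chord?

F#

The full GM7#5 chord is G, B, D#, F#.
Comparing with the voicing, the major 7th (7th) — F# — is absent.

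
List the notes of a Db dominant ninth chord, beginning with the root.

Db dominant ninth: dominant ninth on D♭.
Root: D♭
Major 3rd (3rd): F
Perfect 5th (5th): A♭
Minor 7th (7th): C♭
Major 9th (9th): E♭

D♭, F, A♭, C♭, E♭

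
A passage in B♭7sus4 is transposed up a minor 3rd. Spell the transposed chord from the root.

D♭ G♭ A♭ C♭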